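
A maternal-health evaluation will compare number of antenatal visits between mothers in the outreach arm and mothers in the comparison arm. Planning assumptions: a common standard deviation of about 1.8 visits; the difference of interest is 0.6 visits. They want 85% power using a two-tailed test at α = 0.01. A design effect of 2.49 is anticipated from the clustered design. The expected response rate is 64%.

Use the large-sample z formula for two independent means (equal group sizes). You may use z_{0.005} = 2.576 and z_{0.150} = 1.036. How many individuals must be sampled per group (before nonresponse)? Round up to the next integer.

n = (z_{α/2} + z_β)² · (σ₁² + σ₂²) / δ²
  = (2.576 + 1.036)² · (2·1.8² = 6.48) / 0.6²
  = 13.0465 · 6.48 / 0.36
  = 234.84
Design effect: 2.49 × 234.84 = 584.75.
Adjust for 64% response: 584.75 / 0.64 = 913.67.
Round up → n = 914 per group.

n = 914 per group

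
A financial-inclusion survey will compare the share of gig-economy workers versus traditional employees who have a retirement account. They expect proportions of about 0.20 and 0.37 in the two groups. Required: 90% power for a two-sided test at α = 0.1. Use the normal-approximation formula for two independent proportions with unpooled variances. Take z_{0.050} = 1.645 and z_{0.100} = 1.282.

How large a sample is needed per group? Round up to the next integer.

n = 117 per group

n = (z_{α/2} + z_β)² · [p₁(1−p₁) + p₂(1−p₂)] / (p₁ − p₂)²
  = (1.645 + 1.282)² · (0.20·0.80 + 0.37·0.63) / (-0.17)²
  = (2.927)² · (0.1600 + 0.2331) / 0.0289
  = 8.5673 · 0.3931 / 0.0289
  = 116.53
Round up → n = 117 per group.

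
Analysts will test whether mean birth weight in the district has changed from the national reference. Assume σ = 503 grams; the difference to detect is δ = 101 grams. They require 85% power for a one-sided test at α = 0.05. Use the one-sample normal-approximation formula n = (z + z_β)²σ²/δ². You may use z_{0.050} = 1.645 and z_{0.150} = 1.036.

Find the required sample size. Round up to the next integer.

n = 179

n = (z_α + z_β)² · σ² / δ²
  = (1.645 + 1.036)² · 503² / 101²
  = 7.1878 · 253009 / 10201
  = 178.27
Round up → n = 179.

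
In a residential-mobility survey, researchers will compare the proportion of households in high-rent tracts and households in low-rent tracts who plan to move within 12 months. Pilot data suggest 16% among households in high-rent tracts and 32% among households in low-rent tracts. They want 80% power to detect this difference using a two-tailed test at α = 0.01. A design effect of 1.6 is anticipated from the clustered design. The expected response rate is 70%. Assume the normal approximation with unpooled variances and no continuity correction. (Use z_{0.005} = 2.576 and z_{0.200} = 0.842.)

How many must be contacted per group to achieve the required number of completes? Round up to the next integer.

n = (z_{α/2} + z_β)² · [p₁(1−p₁) + p₂(1−p₂)] / (p₁ − p₂)²
  = (2.576 + 0.842)² · (0.16·0.84 + 0.32·0.68) / (-0.16)²
  = (3.418)² · (0.1344 + 0.2176) / 0.0256
  = 11.6827 · 0.3520 / 0.0256
  = 160.64
Design effect: 1.6 × 160.64 = 257.02.
Adjust for 70% response: 257.02 / 0.70 = 367.17.
Round up → n = 368 per group.

n = 368 per group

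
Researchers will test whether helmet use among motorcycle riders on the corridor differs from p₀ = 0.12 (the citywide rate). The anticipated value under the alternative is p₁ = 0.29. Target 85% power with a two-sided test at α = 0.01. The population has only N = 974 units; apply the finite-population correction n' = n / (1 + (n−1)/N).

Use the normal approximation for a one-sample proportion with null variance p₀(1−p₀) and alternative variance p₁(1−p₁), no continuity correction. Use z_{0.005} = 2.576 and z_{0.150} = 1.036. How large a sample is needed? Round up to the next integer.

n = 56

n = [z_{α/2}·√(p₀q₀) + z_β·√(p₁q₁)]² / (p₁ − p₀)²
  = [2.576·√(0.12·0.88) + 1.036·√(0.29·0.71)]² / (0.17)²
  = [2.576·0.3250 + 1.036·0.4538]² / 0.0289
  = [1.3072]² / 0.0289
  = 59.13
Finite-population correction (N = 974): 59.13 / (1 + (59.13 − 1)/974) = 55.80.
Round up → n = 56.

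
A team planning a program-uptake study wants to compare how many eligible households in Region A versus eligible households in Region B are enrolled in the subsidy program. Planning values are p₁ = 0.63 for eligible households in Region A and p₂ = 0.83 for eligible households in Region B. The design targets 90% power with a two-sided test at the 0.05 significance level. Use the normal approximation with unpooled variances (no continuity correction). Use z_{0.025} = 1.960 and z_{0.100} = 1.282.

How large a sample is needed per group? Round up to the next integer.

n = 99 per group

n = (z_{α/2} + z_β)² · [p₁(1−p₁) + p₂(1−p₂)] / (p₁ − p₂)²
  = (1.960 + 1.282)² · (0.63·0.37 + 0.83·0.17) / (-0.20)²
  = (3.242)² · (0.2331 + 0.1411) / 0.0400
  = 10.5106 · 0.3742 / 0.0400
  = 98.33
Round up → n = 99 per group.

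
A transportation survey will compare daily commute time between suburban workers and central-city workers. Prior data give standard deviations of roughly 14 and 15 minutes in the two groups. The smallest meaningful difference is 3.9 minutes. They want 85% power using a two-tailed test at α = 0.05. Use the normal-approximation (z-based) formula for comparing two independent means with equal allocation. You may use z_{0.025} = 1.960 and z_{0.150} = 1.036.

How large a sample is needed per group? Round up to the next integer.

n = 249 per group

n = (z_{α/2} + z_β)² · (σ₁² + σ₂²) / δ²
  = (1.960 + 1.036)² · (14² + 15² = 421) / 3.9²
  = 8.9760 · 421 / 15.21
  = 248.45
Round up → n = 249 per group.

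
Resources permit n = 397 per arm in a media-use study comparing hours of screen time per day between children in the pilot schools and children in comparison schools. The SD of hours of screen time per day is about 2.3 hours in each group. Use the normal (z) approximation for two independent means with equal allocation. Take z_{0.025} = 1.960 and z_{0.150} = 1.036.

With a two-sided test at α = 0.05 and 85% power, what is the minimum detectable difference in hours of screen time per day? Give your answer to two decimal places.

δ = (z_{α/2} + z_β) · √((σ₁²+σ₂²)/n)
  = (1.960 + 1.036) · √(10.58/397)
  = 2.996 · √0.02665
  = 2.996 · 0.1632
  = 0.4891

Minimum detectable difference ≈ 0.49 hours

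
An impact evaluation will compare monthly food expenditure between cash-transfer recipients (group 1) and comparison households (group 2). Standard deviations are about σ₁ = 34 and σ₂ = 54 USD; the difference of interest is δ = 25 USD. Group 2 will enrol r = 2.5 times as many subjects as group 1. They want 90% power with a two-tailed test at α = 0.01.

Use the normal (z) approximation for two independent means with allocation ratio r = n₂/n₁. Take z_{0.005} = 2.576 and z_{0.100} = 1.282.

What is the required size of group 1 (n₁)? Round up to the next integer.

n₁ = 56

n₁ = (z_{α/2} + z_β)² · (σ₁² + σ₂²/r) / δ²
   = (2.576 + 1.282)² · (34² + 54²/2.5) / 25²
   = 14.8842 · (1156 + 1166.4) / 625
   = 14.8842 · 2322.4 / 625
   = 55.31
Round up → n₁ = 56; n₂ = r·n₁ = 2.5 × 56 = 140.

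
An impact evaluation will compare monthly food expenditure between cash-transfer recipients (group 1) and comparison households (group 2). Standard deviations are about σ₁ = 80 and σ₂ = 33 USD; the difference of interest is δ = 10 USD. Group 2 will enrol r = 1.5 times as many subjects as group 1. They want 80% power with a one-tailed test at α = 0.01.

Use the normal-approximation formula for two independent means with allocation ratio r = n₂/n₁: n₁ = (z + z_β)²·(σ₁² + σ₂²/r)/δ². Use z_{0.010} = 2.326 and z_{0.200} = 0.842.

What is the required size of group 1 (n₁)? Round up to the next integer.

n₁ = (z_α + z_β)² · (σ₁² + σ₂²/r) / δ²
   = (2.326 + 0.842)² · (80² + 33²/1.5) / 10²
   = 10.0362 · (6400 + 726) / 100
   = 10.0362 · 7126 / 100
   = 715.18
Round up → n₁ = 716; n₂ = r·n₁ = 1.5 × 716 = 1074.

n₁ = 716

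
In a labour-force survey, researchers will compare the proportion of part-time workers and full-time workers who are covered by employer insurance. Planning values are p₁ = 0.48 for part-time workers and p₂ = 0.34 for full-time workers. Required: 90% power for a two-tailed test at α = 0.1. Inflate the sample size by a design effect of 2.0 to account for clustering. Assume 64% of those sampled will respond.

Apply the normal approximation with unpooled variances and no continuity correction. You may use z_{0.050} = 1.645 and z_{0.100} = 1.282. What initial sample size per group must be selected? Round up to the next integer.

n = (z_{α/2} + z_β)² · [p₁(1−p₁) + p₂(1−p₂)] / (p₁ − p₂)²
  = (1.645 + 1.282)² · (0.48·0.52 + 0.34·0.66) / (0.14)²
  = (2.927)² · (0.2496 + 0.2244) / 0.0196
  = 8.5673 · 0.4740 / 0.0196
  = 207.19
Design effect: 2.0 × 207.19 = 414.38.
Adjust for 64% response: 414.38 / 0.64 = 647.47.
Round up → n = 648 per group.

n = 648 per group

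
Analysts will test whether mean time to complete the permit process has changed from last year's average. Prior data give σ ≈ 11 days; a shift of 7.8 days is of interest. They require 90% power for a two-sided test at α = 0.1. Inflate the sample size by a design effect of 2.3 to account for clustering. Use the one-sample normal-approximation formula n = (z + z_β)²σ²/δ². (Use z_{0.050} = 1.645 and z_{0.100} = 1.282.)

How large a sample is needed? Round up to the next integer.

n = 40

n = (z_{α/2} + z_β)² · σ² / δ²
  = (1.645 + 1.282)² · 11² / 7.8²
  = 8.5673 · 121 / 60.84
  = 17.04
Design effect: 2.3 × 17.04 = 39.19.
Round up → n = 40.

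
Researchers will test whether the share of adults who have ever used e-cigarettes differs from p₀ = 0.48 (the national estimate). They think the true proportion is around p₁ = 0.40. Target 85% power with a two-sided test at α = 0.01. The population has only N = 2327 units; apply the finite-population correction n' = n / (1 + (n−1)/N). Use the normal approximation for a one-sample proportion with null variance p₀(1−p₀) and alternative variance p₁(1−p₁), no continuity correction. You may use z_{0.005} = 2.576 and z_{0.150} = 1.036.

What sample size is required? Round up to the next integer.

n = 414

n = [z_{α/2}·√(p₀q₀) + z_β·√(p₁q₁)]² / (p₁ − p₀)²
  = [2.576·√(0.48·0.52) + 1.036·√(0.40·0.60)]² / (-0.08)²
  = [2.576·0.4996 + 1.036·0.4899]² / 0.0064
  = [1.7945]² / 0.0064
  = 503.16
Finite-population correction (N = 2327): 503.16 / (1 + (503.16 − 1)/2327) = 413.85.
Round up → n = 414.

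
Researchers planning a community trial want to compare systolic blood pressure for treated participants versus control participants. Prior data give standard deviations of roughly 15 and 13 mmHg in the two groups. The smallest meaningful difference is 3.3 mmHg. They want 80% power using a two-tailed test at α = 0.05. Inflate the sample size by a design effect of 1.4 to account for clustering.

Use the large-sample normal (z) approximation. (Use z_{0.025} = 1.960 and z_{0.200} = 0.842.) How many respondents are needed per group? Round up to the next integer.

n = (z_{α/2} + z_β)² · (σ₁² + σ₂²) / δ²
  = (1.960 + 0.842)² · (15² + 13² = 394) / 3.3²
  = 7.8512 · 394 / 10.89
  = 284.06
Design effect: 1.4 × 284.06 = 397.68.
Round up → n = 398 per group.

n = 398 per group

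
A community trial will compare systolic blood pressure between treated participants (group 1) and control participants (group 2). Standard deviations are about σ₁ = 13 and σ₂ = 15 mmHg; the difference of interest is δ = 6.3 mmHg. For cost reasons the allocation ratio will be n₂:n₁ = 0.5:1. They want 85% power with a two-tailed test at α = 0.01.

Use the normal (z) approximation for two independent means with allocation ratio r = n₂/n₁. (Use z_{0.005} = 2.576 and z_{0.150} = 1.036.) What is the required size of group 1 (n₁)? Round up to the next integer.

n₁ = 204

n₁ = (z_{α/2} + z_β)² · (σ₁² + σ₂²/r) / δ²
   = (2.576 + 1.036)² · (13² + 15²/0.5) / 6.3²
   = 13.0465 · (169 + 450) / 39.69
   = 13.0465 · 619 / 39.69
   = 203.47
Round up → n₁ = 204; n₂ = r·n₁ = 0.5 × 204 = 102.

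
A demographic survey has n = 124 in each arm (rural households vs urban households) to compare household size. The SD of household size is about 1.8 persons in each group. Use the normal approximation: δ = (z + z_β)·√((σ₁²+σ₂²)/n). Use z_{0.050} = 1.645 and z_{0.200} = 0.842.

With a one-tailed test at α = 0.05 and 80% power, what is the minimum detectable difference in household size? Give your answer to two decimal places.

δ = (z_α + z_β) · √((σ₁²+σ₂²)/n)
  = (1.645 + 0.842) · √(6.48/124)
  = 2.487 · √0.05226
  = 2.487 · 0.2286
  = 0.5685

Minimum detectable difference ≈ 0.57 persons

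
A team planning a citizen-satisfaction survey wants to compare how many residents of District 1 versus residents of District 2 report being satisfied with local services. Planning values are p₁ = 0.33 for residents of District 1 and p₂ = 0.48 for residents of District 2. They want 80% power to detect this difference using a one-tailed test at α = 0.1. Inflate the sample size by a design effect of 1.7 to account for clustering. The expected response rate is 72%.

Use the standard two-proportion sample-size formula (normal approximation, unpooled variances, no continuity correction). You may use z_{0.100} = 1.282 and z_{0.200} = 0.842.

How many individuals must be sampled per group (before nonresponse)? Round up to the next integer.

n = 223 per group

n = (z_α + z_β)² · [p₁(1−p₁) + p₂(1−p₂)] / (p₁ − p₂)²
  = (1.282 + 0.842)² · (0.33·0.67 + 0.48·0.52) / (-0.15)²
  = (2.124)² · (0.2211 + 0.2496) / 0.0225
  = 4.5114 · 0.4707 / 0.0225
  = 94.38
Design effect: 1.7 × 94.38 = 160.44.
Adjust for 72% response: 160.44 / 0.72 = 222.84.
Round up → n = 223 per group.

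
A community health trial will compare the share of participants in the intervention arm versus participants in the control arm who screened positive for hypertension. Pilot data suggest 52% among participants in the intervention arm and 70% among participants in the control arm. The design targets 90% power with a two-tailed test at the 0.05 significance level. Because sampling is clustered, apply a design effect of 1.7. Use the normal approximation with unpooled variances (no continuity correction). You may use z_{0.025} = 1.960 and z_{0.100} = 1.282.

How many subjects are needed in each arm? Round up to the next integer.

n = 254 per group

n = (z_{α/2} + z_β)² · [p₁(1−p₁) + p₂(1−p₂)] / (p₁ − p₂)²
  = (1.960 + 1.282)² · (0.52·0.48 + 0.70·0.30) / (-0.18)²
  = (3.242)² · (0.2496 + 0.2100) / 0.0324
  = 10.5106 · 0.4596 / 0.0324
  = 149.09
Design effect: 1.7 × 149.09 = 253.46.
Round up → n = 254 per group.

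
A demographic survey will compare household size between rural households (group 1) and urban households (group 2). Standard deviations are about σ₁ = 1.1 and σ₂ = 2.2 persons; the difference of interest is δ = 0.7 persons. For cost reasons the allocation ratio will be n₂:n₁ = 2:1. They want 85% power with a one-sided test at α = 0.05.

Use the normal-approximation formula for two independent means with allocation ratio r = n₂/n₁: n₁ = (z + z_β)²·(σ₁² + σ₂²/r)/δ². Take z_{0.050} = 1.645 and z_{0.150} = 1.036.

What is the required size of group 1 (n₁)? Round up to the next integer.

n₁ = (z_α + z_β)² · (σ₁² + σ₂²/r) / δ²
   = (1.645 + 1.036)² · (1.1² + 2.2²/2) / 0.7²
   = 7.1878 · (1.21 + 2.42) / 0.49
   = 7.1878 · 3.63 / 0.49
   = 53.25
Round up → n₁ = 54; n₂ = r·n₁ = 2 × 54 = 108.

n₁ = 54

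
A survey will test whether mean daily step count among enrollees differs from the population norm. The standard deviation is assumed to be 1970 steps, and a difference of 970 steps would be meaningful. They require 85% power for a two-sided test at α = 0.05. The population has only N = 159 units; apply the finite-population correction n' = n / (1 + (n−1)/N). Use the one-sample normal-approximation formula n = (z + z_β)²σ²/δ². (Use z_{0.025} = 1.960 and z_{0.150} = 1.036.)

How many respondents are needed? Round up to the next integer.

n = 31

n = (z_{α/2} + z_β)² · σ² / δ²
  = (1.960 + 1.036)² · 1970² / 970²
  = 8.9760 · 3880900 / 940900
  = 37.02
Finite-population correction (N = 159): 37.02 / (1 + (37.02 − 1)/159) = 30.18.
Round up → n = 31.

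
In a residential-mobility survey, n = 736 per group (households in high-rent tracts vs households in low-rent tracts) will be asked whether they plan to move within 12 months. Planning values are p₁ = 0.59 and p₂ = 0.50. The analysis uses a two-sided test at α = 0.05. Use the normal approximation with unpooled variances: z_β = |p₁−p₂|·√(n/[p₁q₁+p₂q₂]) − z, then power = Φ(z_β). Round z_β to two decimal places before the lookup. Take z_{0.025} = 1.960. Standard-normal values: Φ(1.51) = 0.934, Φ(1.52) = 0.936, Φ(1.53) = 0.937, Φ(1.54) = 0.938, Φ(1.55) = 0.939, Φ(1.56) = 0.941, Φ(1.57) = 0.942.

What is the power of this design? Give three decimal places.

z_β = |p₁−p₂|·√(n/[p₁q₁+p₂q₂]) − z_{α/2}
    = 0.09 · √(736/0.4919) − 1.960
    = 0.09 · 38.6812 − 1.960
    = 3.4813 − 1.960 = 1.5213 → 1.52
Power = Φ(1.52) = 0.936.

Power ≈ 0.936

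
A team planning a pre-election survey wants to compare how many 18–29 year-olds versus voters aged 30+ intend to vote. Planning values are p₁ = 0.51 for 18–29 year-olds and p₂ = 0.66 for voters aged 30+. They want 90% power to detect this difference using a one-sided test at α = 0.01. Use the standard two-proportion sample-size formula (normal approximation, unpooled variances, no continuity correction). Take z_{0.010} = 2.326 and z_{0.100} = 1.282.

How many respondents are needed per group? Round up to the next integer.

n = 275 per group

n = (z_α + z_β)² · [p₁(1−p₁) + p₂(1−p₂)] / (p₁ − p₂)²
  = (2.326 + 1.282)² · (0.51·0.49 + 0.66·0.34) / (-0.15)²
  = (3.608)² · (0.2499 + 0.2244) / 0.0225
  = 13.0177 · 0.4743 / 0.0225
  = 274.41
Round up → n = 275 per group.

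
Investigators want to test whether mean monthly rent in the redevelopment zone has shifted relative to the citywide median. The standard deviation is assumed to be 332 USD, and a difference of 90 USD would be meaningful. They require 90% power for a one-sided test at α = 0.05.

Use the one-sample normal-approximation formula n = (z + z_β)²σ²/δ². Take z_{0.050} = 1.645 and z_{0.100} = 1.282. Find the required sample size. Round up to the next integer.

n = (z_α + z_β)² · σ² / δ²
  = (1.645 + 1.282)² · 332² / 90²
  = 8.5673 · 110224 / 8100
  = 116.58
Round up → n = 117.

n = 117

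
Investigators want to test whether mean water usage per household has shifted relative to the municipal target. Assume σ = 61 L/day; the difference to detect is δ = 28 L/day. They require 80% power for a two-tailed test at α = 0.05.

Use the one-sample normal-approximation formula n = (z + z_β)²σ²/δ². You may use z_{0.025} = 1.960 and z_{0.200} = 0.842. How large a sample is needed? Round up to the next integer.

n = 38

n = (z_{α/2} + z_β)² · σ² / δ²
  = (1.960 + 0.842)² · 61² / 28²
  = 7.8512 · 3721 / 784
  = 37.26
Round up → n = 38.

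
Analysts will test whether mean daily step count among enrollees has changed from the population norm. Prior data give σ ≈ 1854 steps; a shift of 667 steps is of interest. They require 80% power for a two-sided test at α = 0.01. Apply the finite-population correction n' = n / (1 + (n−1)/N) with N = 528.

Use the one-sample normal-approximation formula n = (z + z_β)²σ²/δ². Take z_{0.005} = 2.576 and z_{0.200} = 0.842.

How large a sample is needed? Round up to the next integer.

n = 78

n = (z_{α/2} + z_β)² · σ² / δ²
  = (2.576 + 0.842)² · 1854² / 667²
  = 11.6827 · 3437316 / 444889
  = 90.26
Finite-population correction (N = 528): 90.26 / (1 + (90.26 − 1)/528) = 77.21.
Round up → n = 78.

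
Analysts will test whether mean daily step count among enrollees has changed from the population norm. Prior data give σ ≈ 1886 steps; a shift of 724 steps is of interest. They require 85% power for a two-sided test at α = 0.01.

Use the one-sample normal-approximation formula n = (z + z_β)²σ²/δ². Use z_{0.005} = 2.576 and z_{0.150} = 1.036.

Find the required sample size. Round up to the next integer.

n = 89

n = (z_{α/2} + z_β)² · σ² / δ²
  = (2.576 + 1.036)² · 1886² / 724²
  = 13.0465 · 3556996 / 524176
  = 88.53
Round up → n = 89.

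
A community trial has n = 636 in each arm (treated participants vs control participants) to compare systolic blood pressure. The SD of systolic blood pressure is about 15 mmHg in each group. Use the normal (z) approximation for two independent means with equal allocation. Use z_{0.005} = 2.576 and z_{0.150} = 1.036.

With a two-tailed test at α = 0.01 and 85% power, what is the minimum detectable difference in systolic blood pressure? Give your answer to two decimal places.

δ = (z_{α/2} + z_β) · √((σ₁²+σ₂²)/n)
  = (2.576 + 1.036) · √(450/636)
  = 3.612 · √0.70755
  = 3.612 · 0.8412
  = 3.0383

Minimum detectable difference ≈ 3.04 mmHg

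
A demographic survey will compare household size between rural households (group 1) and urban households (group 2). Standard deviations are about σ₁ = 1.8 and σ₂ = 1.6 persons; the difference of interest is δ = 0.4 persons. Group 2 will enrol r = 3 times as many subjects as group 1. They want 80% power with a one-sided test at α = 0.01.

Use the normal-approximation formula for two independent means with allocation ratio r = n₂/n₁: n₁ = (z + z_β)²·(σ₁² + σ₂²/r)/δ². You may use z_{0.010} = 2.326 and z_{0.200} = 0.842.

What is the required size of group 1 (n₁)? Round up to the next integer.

n₁ = (z_α + z_β)² · (σ₁² + σ₂²/r) / δ²
   = (2.326 + 0.842)² · (1.8² + 1.6²/3) / 0.4²
   = 10.0362 · (3.24 + 0.85333) / 0.16
   = 10.0362 · 4.0933 / 0.16
   = 256.76
Round up → n₁ = 257; n₂ = r·n₁ = 3 × 257 = 771.

n₁ = 257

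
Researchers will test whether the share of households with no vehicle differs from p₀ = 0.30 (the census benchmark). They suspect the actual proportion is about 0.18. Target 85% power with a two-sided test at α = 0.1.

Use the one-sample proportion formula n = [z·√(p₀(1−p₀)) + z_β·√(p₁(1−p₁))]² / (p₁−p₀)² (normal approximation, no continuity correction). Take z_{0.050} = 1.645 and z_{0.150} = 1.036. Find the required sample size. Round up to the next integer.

n = 93

n = [z_{α/2}·√(p₀q₀) + z_β·√(p₁q₁)]² / (p₁ − p₀)²
  = [1.645·√(0.30·0.70) + 1.036·√(0.18·0.82)]² / (-0.12)²
  = [1.645·0.4583 + 1.036·0.3842]² / 0.0144
  = [1.1519]² / 0.0144
  = 92.14
Round up → n = 93.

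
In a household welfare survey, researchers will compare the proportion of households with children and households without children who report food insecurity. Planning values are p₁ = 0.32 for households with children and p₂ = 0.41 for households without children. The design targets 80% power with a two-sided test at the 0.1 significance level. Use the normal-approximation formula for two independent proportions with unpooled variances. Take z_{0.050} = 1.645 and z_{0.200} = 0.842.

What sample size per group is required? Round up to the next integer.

n = (z_{α/2} + z_β)² · [p₁(1−p₁) + p₂(1−p₂)] / (p₁ − p₂)²
  = (1.645 + 0.842)² · (0.32·0.68 + 0.41·0.59) / (-0.09)²
  = (2.487)² · (0.2176 + 0.2419) / 0.0081
  = 6.1852 · 0.4595 / 0.0081
  = 350.87
Round up → n = 351 per group.

n = 351 per group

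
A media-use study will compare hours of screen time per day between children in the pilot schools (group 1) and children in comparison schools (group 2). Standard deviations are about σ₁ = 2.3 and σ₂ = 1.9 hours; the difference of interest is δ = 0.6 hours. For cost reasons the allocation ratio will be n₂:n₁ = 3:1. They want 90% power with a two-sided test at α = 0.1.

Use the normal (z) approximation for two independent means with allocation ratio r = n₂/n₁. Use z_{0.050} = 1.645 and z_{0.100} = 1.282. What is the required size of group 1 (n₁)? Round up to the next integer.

n₁ = 155

n₁ = (z_{α/2} + z_β)² · (σ₁² + σ₂²/r) / δ²
   = (1.645 + 1.282)² · (2.3² + 1.9²/3) / 0.6²
   = 8.5673 · (5.29 + 1.2033) / 0.36
   = 8.5673 · 6.4933 / 0.36
   = 154.53
Round up → n₁ = 155; n₂ = r·n₁ = 3 × 155 = 465.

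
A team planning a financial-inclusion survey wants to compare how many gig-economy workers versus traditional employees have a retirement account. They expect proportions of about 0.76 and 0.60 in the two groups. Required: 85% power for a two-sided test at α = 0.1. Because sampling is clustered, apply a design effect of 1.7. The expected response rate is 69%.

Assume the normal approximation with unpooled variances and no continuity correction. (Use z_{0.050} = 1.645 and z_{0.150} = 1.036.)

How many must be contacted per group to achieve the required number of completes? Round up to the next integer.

n = 293 per group

n = (z_{α/2} + z_β)² · [p₁(1−p₁) + p₂(1−p₂)] / (p₁ − p₂)²
  = (1.645 + 1.036)² · (0.76·0.24 + 0.60·0.40) / (0.16)²
  = (2.681)² · (0.1824 + 0.2400) / 0.0256
  = 7.1878 · 0.4224 / 0.0256
  = 118.60
Design effect: 1.7 × 118.60 = 201.62.
Adjust for 69% response: 201.62 / 0.69 = 292.20.
Round up → n = 293 per group.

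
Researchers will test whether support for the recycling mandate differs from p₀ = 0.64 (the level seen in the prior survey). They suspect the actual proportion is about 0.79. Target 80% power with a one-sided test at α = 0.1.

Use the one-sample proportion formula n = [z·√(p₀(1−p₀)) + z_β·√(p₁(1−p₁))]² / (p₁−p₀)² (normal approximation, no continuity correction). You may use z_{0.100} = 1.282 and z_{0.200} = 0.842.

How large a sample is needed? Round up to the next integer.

n = [z_α·√(p₀q₀) + z_β·√(p₁q₁)]² / (p₁ − p₀)²
  = [1.282·√(0.64·0.36) + 0.842·√(0.79·0.21)]² / (0.15)²
  = [1.282·0.4800 + 0.842·0.4073]² / 0.0225
  = [0.9583]² / 0.0225
  = 40.82
Round up → n = 41.

n = 41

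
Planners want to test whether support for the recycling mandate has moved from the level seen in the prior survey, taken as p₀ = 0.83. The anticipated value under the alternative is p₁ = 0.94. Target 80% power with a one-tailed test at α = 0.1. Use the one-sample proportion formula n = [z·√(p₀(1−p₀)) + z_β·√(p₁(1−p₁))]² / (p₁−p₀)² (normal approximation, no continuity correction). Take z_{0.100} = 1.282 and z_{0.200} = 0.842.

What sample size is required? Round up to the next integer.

n = 39

n = [z_α·√(p₀q₀) + z_β·√(p₁q₁)]² / (p₁ − p₀)²
  = [1.282·√(0.83·0.17) + 0.842·√(0.94·0.06)]² / (0.11)²
  = [1.282·0.3756 + 0.842·0.2375]² / 0.0121
  = [0.6815]² / 0.0121
  = 38.39
Round up → n = 39.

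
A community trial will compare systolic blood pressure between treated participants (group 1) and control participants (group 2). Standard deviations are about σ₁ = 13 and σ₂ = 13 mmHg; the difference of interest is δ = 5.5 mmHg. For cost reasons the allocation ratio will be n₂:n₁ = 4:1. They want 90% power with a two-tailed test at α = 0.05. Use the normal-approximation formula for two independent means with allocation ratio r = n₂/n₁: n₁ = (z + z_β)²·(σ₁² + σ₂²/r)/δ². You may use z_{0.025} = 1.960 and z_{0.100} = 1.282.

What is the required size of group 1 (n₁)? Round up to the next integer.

n₁ = (z_{α/2} + z_β)² · (σ₁² + σ₂²/r) / δ²
   = (1.960 + 1.282)² · (13² + 13²/4) / 5.5²
   = 10.5106 · (169 + 42.25) / 30.25
   = 10.5106 · 211.25 / 30.25
   = 73.40
Round up → n₁ = 74; n₂ = r·n₁ = 4 × 74 = 296.

n₁ = 74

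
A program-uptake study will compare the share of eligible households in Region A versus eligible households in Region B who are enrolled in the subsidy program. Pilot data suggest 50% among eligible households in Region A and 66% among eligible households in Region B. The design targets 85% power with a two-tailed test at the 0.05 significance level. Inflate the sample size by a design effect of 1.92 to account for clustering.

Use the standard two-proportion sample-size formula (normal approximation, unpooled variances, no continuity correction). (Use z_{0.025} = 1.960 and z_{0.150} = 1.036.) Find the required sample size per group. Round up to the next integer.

n = (z_{α/2} + z_β)² · [p₁(1−p₁) + p₂(1−p₂)] / (p₁ − p₂)²
  = (1.960 + 1.036)² · (0.50·0.50 + 0.66·0.34) / (-0.16)²
  = (2.996)² · (0.2500 + 0.2244) / 0.0256
  = 8.9760 · 0.4744 / 0.0256
  = 166.34
Design effect: 1.92 × 166.34 = 319.37.
Round up → n = 320 per group.

n = 320 per group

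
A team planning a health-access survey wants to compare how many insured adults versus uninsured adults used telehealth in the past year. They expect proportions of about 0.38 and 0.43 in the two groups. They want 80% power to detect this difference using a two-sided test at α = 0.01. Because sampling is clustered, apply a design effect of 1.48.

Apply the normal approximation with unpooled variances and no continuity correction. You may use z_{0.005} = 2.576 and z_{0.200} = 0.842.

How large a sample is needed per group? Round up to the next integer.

n = 3325 per group

n = (z_{α/2} + z_β)² · [p₁(1−p₁) + p₂(1−p₂)] / (p₁ − p₂)²
  = (2.576 + 0.842)² · (0.38·0.62 + 0.43·0.57) / (-0.05)²
  = (3.418)² · (0.2356 + 0.2451) / 0.0025
  = 11.6827 · 0.4807 / 0.0025
  = 2246.35
Design effect: 1.48 × 2246.35 = 3324.60.
Round up → n = 3325 per group.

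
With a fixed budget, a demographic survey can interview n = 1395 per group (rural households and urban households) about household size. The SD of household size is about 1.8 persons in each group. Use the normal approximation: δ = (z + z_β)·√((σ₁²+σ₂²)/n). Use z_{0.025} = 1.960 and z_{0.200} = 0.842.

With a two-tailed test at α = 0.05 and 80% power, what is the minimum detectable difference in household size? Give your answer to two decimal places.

Minimum detectable difference ≈ 0.19 persons

δ = (z_{α/2} + z_β) · √((σ₁²+σ₂²)/n)
  = (1.960 + 0.842) · √(6.48/1395)
  = 2.802 · √0.00465
  = 2.802 · 0.0682
  = 0.1910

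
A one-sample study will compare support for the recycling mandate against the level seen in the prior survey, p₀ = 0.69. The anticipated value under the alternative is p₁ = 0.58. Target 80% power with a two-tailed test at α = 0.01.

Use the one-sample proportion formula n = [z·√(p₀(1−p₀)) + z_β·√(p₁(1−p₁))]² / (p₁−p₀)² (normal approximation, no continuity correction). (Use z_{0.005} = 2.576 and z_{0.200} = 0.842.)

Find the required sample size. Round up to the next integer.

n = 214

n = [z_{α/2}·√(p₀q₀) + z_β·√(p₁q₁)]² / (p₁ − p₀)²
  = [2.576·√(0.69·0.31) + 0.842·√(0.58·0.42)]² / (-0.11)²
  = [2.576·0.4625 + 0.842·0.4936]² / 0.0121
  = [1.6070]² / 0.0121
  = 213.41
Round up → n = 214.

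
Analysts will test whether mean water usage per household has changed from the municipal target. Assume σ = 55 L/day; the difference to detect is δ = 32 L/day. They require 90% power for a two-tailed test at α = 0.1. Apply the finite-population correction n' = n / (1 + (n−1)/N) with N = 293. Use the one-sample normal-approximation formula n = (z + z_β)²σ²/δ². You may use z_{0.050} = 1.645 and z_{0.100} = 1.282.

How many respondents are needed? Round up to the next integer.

n = 24

n = (z_{α/2} + z_β)² · σ² / δ²
  = (1.645 + 1.282)² · 55² / 32²
  = 8.5673 · 3025 / 1024
  = 25.31
Finite-population correction (N = 293): 25.31 / (1 + (25.31 − 1)/293) = 23.37.
Round up → n = 24.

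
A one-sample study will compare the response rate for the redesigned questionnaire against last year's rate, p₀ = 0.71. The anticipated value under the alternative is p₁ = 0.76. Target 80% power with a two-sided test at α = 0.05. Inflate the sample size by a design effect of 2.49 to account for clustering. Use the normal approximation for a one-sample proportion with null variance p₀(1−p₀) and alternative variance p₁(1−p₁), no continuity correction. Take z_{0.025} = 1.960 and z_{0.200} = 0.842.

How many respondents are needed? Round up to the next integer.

n = 1554

n = [z_{α/2}·√(p₀q₀) + z_β·√(p₁q₁)]² / (p₁ − p₀)²
  = [1.960·√(0.71·0.29) + 0.842·√(0.76·0.24)]² / (0.05)²
  = [1.960·0.4538 + 0.842·0.4271]² / 0.0025
  = [1.2490]² / 0.0025
  = 623.98
Design effect: 2.49 × 623.98 = 1553.71.
Round up → n = 1554.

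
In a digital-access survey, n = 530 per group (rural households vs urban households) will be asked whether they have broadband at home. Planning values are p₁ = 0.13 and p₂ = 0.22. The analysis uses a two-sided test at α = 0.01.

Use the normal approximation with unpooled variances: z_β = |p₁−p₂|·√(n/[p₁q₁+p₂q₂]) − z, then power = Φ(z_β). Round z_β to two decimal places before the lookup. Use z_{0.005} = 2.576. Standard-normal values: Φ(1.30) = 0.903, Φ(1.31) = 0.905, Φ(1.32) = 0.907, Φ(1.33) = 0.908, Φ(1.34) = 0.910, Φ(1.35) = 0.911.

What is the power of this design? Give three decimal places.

Power ≈ 0.905

z_β = |p₁−p₂|·√(n/[p₁q₁+p₂q₂]) − z_{α/2}
    = 0.09 · √(530/0.2847) − 2.576
    = 0.09 · 43.1464 − 2.576
    = 3.8832 − 2.576 = 1.3072 → 1.31
Power = Φ(1.31) = 0.905.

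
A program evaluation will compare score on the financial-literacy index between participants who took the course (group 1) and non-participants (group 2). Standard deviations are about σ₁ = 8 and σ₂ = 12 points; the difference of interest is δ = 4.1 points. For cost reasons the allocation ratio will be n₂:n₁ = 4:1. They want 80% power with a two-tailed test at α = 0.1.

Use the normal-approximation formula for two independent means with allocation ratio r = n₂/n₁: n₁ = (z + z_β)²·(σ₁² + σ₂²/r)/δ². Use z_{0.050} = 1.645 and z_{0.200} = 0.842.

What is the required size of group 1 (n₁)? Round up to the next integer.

n₁ = (z_{α/2} + z_β)² · (σ₁² + σ₂²/r) / δ²
   = (1.645 + 0.842)² · (8² + 12²/4) / 4.1²
   = 6.1852 · (64 + 36) / 16.81
   = 6.1852 · 100 / 16.81
   = 36.79
Round up → n₁ = 37; n₂ = r·n₁ = 4 × 37 = 148.

n₁ = 37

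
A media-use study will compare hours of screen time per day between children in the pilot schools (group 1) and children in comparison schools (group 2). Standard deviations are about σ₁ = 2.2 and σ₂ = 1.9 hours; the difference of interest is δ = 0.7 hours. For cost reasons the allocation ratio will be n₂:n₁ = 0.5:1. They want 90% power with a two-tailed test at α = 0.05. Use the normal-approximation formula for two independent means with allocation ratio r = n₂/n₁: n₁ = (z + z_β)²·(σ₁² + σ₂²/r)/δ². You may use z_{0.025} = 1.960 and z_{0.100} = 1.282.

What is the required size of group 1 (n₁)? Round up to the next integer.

n₁ = 259

n₁ = (z_{α/2} + z_β)² · (σ₁² + σ₂²/r) / δ²
   = (1.960 + 1.282)² · (2.2² + 1.9²/0.5) / 0.7²
   = 10.5106 · (4.84 + 7.22) / 0.49
   = 10.5106 · 12.06 / 0.49
   = 258.69
Round up → n₁ = 259; n₂ = r·n₁ = 0.5 × 259 = 130.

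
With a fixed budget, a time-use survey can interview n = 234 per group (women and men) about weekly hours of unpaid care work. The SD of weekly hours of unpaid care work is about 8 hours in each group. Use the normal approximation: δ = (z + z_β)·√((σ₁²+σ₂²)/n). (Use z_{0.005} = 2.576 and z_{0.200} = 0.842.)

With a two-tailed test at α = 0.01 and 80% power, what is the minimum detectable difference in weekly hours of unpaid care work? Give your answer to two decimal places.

Minimum detectable difference ≈ 2.53 hours

δ = (z_{α/2} + z_β) · √((σ₁²+σ₂²)/n)
  = (2.576 + 0.842) · √(128/234)
  = 3.418 · √0.54701
  = 3.418 · 0.7396
  = 2.5280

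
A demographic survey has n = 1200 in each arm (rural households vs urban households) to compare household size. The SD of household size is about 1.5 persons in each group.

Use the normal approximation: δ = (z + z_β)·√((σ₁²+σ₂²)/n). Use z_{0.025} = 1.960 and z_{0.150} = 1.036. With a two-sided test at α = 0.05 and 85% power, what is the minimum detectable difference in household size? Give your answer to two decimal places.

Minimum detectable difference ≈ 0.18 persons

δ = (z_{α/2} + z_β) · √((σ₁²+σ₂²)/n)
  = (1.960 + 1.036) · √(4.5/1200)
  = 2.996 · √0.00375
  = 2.996 · 0.0612
  = 0.1835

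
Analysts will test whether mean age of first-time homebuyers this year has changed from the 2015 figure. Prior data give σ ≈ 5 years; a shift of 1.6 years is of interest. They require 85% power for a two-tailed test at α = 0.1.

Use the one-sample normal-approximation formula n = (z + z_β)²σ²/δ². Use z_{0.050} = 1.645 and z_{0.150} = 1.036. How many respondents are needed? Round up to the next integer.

n = (z_{α/2} + z_β)² · σ² / δ²
  = (1.645 + 1.036)² · 5² / 1.6²
  = 7.1878 · 25 / 2.56
  = 70.19
Round up → n = 71.

n = 71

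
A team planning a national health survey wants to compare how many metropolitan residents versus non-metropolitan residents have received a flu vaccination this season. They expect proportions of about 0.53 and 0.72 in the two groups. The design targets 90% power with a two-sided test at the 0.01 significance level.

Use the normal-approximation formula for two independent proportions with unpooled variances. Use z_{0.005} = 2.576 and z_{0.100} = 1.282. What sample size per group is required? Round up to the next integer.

n = 186 per group

n = (z_{α/2} + z_β)² · [p₁(1−p₁) + p₂(1−p₂)] / (p₁ − p₂)²
  = (2.576 + 1.282)² · (0.53·0.47 + 0.72·0.28) / (-0.19)²
  = (3.858)² · (0.2491 + 0.2016) / 0.0361
  = 14.8842 · 0.4507 / 0.0361
  = 185.83
Round up → n = 186 per group.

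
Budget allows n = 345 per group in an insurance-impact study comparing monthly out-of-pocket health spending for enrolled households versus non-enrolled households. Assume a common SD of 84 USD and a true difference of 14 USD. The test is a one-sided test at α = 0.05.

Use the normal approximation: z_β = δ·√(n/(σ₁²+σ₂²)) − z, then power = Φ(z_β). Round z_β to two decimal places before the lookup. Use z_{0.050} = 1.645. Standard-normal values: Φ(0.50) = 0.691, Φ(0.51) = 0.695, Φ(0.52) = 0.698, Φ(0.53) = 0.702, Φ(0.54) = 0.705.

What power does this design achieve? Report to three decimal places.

z_β = δ·√(n/(σ₁²+σ₂²)) − z_α
    = 14 · √(345/14112) − 1.645
    = 14 · 0.15636 − 1.645
    = 2.1890 − 1.645 = 0.5440 → 0.54
Power = Φ(0.54) = 0.705.

Power ≈ 0.705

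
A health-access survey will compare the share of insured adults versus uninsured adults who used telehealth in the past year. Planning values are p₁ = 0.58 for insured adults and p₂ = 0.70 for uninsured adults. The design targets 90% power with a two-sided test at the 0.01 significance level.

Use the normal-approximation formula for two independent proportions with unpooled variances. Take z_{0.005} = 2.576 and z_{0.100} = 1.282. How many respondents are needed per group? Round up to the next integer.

n = 469 per group

n = (z_{α/2} + z_β)² · [p₁(1−p₁) + p₂(1−p₂)] / (p₁ − p₂)²
  = (2.576 + 1.282)² · (0.58·0.42 + 0.70·0.30) / (-0.12)²
  = (3.858)² · (0.2436 + 0.2100) / 0.0144
  = 14.8842 · 0.4536 / 0.0144
  = 468.85
Round up → n = 469 per group.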